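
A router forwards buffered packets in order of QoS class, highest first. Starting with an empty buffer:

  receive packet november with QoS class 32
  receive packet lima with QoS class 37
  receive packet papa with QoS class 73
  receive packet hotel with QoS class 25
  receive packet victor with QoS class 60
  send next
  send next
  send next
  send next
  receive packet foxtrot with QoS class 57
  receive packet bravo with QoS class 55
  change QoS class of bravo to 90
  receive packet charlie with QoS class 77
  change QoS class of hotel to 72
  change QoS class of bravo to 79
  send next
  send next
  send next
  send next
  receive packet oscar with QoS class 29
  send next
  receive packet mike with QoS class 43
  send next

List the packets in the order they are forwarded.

papa, victor, lima, november, bravo, charlie, hotel, foxtrot, oscar, mike

add november (QoS class 32) → {november:32}
add lima (QoS class 37) → {lima:37, november:32}
add papa (QoS class 73) → {papa:73, lima:37, november:32}
add hotel (QoS class 25) → {papa:73, lima:37, november:32, hotel:25}
add victor (QoS class 60) → {papa:73, victor:60, lima:37, november:32, hotel:25}
send next → papa; now {victor:60, lima:37, november:32, hotel:25}
send next → victor; now {lima:37, november:32, hotel:25}
send next → lima; now {november:32, hotel:25}
send next → november; now {hotel:25}
add foxtrot (QoS class 57) → {foxtrot:57, hotel:25}
add bravo (QoS class 55) → {foxtrot:57, bravo:55, hotel:25}
update bravo to QoS class 90 → {bravo:90, foxtrot:57, hotel:25}
add charlie (QoS class 77) → {bravo:90, charlie:77, foxtrot:57, hotel:25}
update hotel to QoS class 72 → {bravo:90, charlie:77, hotel:72, foxtrot:57}
update bravo to QoS class 79 → {bravo:79, charlie:77, hotel:72, foxtrot:57}
send next → bravo; now {charlie:77, hotel:72, foxtrot:57}
send next → charlie; now {hotel:72, foxtrot:57}
send next → hotel; now {foxtrot:57}
send next → foxtrot; now {}
add oscar (QoS class 29) → {oscar:29}
send next → oscar; now {}
add mike (QoS class 43) → {mike:43}
send next → mike; now {}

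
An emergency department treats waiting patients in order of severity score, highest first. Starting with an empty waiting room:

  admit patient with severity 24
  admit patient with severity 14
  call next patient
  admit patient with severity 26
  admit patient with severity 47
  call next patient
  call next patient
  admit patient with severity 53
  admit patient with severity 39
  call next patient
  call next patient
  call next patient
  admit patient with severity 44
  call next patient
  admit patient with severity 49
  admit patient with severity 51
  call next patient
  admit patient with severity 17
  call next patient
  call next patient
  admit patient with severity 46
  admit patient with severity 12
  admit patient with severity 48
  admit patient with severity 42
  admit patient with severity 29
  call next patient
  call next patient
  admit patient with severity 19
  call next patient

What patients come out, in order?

insert 24 → {24}
insert 14 → {24, 14}
call next patient → 24; now {14}
insert 26 → {26, 14}
insert 47 → {47, 26, 14}
call next patient → 47; now {26, 14}
call next patient → 26; now {14}
insert 53 → {53, 14}
insert 39 → {53, 39, 14}
call next patient → 53; now {39, 14}
call next patient → 39; now {14}
call next patient → 14; now {}
insert 44 → {44}
call next patient → 44; now {}
insert 49 → {49}
insert 51 → {51, 49}
call next patient → 51; now {49}
insert 17 → {49, 17}
call next patient → 49; now {17}
call next patient → 17; now {}
insert 46 → {46}
insert 12 → {46, 12}
insert 48 → {48, 46, 12}
insert 42 → {48, 46, 42, 12}
insert 29 → {48, 46, 42, 29, 12}
call next patient → 48; now {46, 42, 29, 12}
call next patient → 46; now {42, 29, 12}
insert 19 → {42, 29, 19, 12}
call next patient → 42; now {29, 19, 12}

24 → 47 → 26 → 53 → 39 → 14 → 44 → 51 → 49 → 17 → 48 → 46 → 42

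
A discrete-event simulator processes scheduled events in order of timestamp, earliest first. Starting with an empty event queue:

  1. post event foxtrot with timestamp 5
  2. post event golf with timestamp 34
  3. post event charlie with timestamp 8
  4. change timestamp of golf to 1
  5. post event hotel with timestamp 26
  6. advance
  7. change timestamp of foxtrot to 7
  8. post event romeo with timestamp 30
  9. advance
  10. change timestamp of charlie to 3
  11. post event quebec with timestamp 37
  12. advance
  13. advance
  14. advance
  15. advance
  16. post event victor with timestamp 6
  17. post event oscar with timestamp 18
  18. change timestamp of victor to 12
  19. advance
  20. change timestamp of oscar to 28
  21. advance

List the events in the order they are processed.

add foxtrot (timestamp 5) → {foxtrot:5}
add golf (timestamp 34) → {foxtrot:5, golf:34}
add charlie (timestamp 8) → {foxtrot:5, charlie:8, golf:34}
update golf to timestamp 1 → {golf:1, foxtrot:5, charlie:8}
add hotel (timestamp 26) → {golf:1, foxtrot:5, charlie:8, hotel:26}
advance → golf; now {foxtrot:5, charlie:8, hotel:26}
update foxtrot to timestamp 7 → {foxtrot:7, charlie:8, hotel:26}
add romeo (timestamp 30) → {foxtrot:7, charlie:8, hotel:26, romeo:30}
advance → foxtrot; now {charlie:8, hotel:26, romeo:30}
update charlie to timestamp 3 → {charlie:3, hotel:26, romeo:30}
add quebec (timestamp 37) → {charlie:3, hotel:26, romeo:30, quebec:37}
advance → charlie; now {hotel:26, romeo:30, quebec:37}
advance → hotel; now {romeo:30, quebec:37}
advance → romeo; now {quebec:37}
advance → quebec; now {}
add victor (timestamp 6) → {victor:6}
add oscar (timestamp 18) → {victor:6, oscar:18}
update victor to timestamp 12 → {victor:12, oscar:18}
advance → victor; now {oscar:18}
update oscar to timestamp 28 → {oscar:28}
advance → oscar; now {}

golf, foxtrot, charlie, hotel, romeo, quebec, victor, oscar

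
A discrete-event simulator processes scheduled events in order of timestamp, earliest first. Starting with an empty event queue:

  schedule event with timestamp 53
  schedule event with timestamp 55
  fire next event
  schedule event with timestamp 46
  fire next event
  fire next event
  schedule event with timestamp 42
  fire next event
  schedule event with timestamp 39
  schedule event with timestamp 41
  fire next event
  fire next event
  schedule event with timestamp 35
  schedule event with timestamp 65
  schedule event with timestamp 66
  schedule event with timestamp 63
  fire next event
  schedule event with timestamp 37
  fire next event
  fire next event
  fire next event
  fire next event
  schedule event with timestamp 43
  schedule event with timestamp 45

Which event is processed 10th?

insert 53 → {53}
insert 55 → {53, 55}
fire next event → 53; now {55}
insert 46 → {46, 55}
fire next event → 46; now {55}
fire next event → 55; now {}
insert 42 → {42}
fire next event → 42; now {}
insert 39 → {39}
insert 41 → {39, 41}
fire next event → 39; now {41}
fire next event → 41; now {}
insert 35 → {35}
insert 65 → {35, 65}
insert 66 → {35, 65, 66}
insert 63 → {35, 63, 65, 66}
fire next event → 35; now {63, 65, 66}
insert 37 → {37, 63, 65, 66}
fire next event → 37; now {63, 65, 66}
fire next event → 63; now {65, 66}
fire next event → 65; now {66}
fire next event → 66; now {}
insert 43 → {43}
insert 45 → {43, 45}

65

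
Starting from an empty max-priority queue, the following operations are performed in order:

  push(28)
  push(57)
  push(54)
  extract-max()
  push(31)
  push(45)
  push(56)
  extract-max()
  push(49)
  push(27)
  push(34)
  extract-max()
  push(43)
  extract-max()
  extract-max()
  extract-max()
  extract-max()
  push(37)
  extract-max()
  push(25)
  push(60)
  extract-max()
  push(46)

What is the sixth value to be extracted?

insert 28 → {28}
insert 57 → {57, 28}
insert 54 → {57, 54, 28}
extract-max → 57; now {54, 28}
insert 31 → {54, 31, 28}
insert 45 → {54, 45, 31, 28}
insert 56 → {56, 54, 45, 31, 28}
extract-max → 56; now {54, 45, 31, 28}
insert 49 → {54, 49, 45, 31, 28}
insert 27 → {54, 49, 45, 31, 28, 27}
insert 34 → {54, 49, 45, 34, 31, 28, 27}
extract-max → 54; now {49, 45, 34, 31, 28, 27}
insert 43 → {49, 45, 43, 34, 31, 28, 27}
extract-max → 49; now {45, 43, 34, 31, 28, 27}
extract-max → 45; now {43, 34, 31, 28, 27}
extract-max → 43; now {34, 31, 28, 27}
extract-max → 34; now {31, 28, 27}
insert 37 → {37, 31, 28, 27}
extract-max → 37; now {31, 28, 27}
insert 25 → {31, 28, 27, 25}
insert 60 → {60, 31, 28, 27, 25}
extract-max → 60; now {31, 28, 27, 25}
insert 46 → {46, 31, 28, 27, 25}

43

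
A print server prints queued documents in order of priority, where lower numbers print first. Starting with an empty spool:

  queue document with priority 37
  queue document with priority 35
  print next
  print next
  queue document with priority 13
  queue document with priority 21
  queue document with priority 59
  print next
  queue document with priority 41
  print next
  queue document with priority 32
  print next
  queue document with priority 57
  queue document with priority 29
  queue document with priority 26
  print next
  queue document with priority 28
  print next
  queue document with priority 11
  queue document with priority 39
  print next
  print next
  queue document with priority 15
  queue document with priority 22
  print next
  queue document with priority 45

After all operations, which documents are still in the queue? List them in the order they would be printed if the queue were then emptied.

insert 37 → {37}
insert 35 → {35, 37}
print next → 35; now {37}
print next → 37; now {}
insert 13 → {13}
insert 21 → {13, 21}
insert 59 → {13, 21, 59}
print next → 13; now {21, 59}
insert 41 → {21, 41, 59}
print next → 21; now {41, 59}
insert 32 → {32, 41, 59}
print next → 32; now {41, 59}
insert 57 → {41, 57, 59}
insert 29 → {29, 41, 57, 59}
insert 26 → {26, 29, 41, 57, 59}
print next → 26; now {29, 41, 57, 59}
insert 28 → {28, 29, 41, 57, 59}
print next → 28; now {29, 41, 57, 59}
insert 11 → {11, 29, 41, 57, 59}
insert 39 → {11, 29, 39, 41, 57, 59}
print next → 11; now {29, 39, 41, 57, 59}
print next → 29; now {39, 41, 57, 59}
insert 15 → {15, 39, 41, 57, 59}
insert 22 → {15, 22, 39, 41, 57, 59}
print next → 15; now {22, 39, 41, 57, 59}
insert 45 → {22, 39, 41, 45, 57, 59}

22 → 39 → 41 → 45 → 57 → 59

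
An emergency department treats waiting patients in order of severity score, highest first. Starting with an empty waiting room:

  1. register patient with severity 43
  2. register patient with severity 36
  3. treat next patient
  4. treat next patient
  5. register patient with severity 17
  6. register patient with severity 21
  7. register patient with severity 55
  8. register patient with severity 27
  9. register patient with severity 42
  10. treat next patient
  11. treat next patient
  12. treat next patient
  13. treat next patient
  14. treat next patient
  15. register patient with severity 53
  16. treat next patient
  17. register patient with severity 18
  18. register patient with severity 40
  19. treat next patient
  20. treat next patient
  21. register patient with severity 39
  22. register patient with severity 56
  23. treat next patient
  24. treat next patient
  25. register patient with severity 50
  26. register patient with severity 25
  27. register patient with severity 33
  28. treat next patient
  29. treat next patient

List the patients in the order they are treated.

43, 36, 55, 42, 27, 21, 17, 53, 40, 18, 56, 39, 50, 33

insert 43 → {43}
insert 36 → {43, 36}
treat next patient → 43; now {36}
treat next patient → 36; now {}
insert 17 → {17}
insert 21 → {21, 17}
insert 55 → {55, 21, 17}
insert 27 → {55, 27, 21, 17}
insert 42 → {55, 42, 27, 21, 17}
treat next patient → 55; now {42, 27, 21, 17}
treat next patient → 42; now {27, 21, 17}
treat next patient → 27; now {21, 17}
treat next patient → 21; now {17}
treat next patient → 17; now {}
insert 53 → {53}
treat next patient → 53; now {}
insert 18 → {18}
insert 40 → {40, 18}
treat next patient → 40; now {18}
treat next patient → 18; now {}
insert 39 → {39}
insert 56 → {56, 39}
treat next patient → 56; now {39}
treat next patient → 39; now {}
insert 50 → {50}
insert 25 → {50, 25}
insert 33 → {50, 33, 25}
treat next patient → 50; now {33, 25}
treat next patient → 33; now {25}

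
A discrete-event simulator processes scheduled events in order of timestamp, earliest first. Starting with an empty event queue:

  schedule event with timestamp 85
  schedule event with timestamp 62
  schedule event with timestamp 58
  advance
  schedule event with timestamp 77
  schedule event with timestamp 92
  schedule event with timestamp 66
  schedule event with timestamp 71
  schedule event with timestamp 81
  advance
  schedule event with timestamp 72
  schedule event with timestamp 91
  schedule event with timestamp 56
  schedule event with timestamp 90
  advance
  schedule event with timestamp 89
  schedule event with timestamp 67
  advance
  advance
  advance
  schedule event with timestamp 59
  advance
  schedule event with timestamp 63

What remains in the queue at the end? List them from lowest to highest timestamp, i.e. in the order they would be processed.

insert 85 → {85}
insert 62 → {62, 85}
insert 58 → {58, 62, 85}
advance → 58; now {62, 85}
insert 77 → {62, 77, 85}
insert 92 → {62, 77, 85, 92}
insert 66 → {62, 66, 77, 85, 92}
insert 71 → {62, 66, 71, 77, 85, 92}
insert 81 → {62, 66, 71, 77, 81, 85, 92}
advance → 62; now {66, 71, 77, 81, 85, 92}
insert 72 → {66, 71, 72, 77, 81, 85, 92}
insert 91 → {66, 71, 72, 77, 81, 85, 91, 92}
insert 56 → {56, 66, 71, 72, 77, 81, 85, 91, 92}
insert 90 → {56, 66, 71, 72, 77, 81, 85, 90, 91, 92}
advance → 56; now {66, 71, 72, 77, 81, 85, 90, 91, 92}
insert 89 → {66, 71, 72, 77, 81, 85, 89, 90, 91, 92}
insert 67 → {66, 67, 71, 72, 77, 81, 85, 89, 90, 91, 92}
advance → 66; now {67, 71, 72, 77, 81, 85, 89, 90, 91, 92}
advance → 67; now {71, 72, 77, 81, 85, 89, 90, 91, 92}
advance → 71; now {72, 77, 81, 85, 89, 90, 91, 92}
insert 59 → {59, 72, 77, 81, 85, 89, 90, 91, 92}
advance → 59; now {72, 77, 81, 85, 89, 90, 91, 92}
insert 63 → {63, 72, 77, 81, 85, 89, 90, 91, 92}

63, 72, 77, 81, 85, 89, 90, 91, 92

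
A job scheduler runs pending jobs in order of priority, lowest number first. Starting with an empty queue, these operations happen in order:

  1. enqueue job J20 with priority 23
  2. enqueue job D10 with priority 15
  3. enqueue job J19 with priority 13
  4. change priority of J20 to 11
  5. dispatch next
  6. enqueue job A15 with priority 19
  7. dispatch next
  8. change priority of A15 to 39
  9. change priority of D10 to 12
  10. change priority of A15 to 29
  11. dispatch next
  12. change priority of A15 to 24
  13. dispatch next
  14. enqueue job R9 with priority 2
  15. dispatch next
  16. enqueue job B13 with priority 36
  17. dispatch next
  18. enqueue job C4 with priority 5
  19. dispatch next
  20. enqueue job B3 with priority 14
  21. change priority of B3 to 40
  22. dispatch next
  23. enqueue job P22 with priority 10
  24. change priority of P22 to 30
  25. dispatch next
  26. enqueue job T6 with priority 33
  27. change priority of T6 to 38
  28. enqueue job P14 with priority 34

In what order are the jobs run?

[J20, J19, D10, A15, R9, B13, C4, B3, P22]

add J20 (priority 23) → {J20:23}
add D10 (priority 15) → {D10:15, J20:23}
add J19 (priority 13) → {J19:13, D10:15, J20:23}
update J20 to priority 11 → {J20:11, J19:13, D10:15}
dispatch next → J20; now {J19:13, D10:15}
add A15 (priority 19) → {J19:13, D10:15, A15:19}
dispatch next → J19; now {D10:15, A15:19}
update A15 to priority 39 → {D10:15, A15:39}
update D10 to priority 12 → {D10:12, A15:39}
update A15 to priority 29 → {D10:12, A15:29}
dispatch next → D10; now {A15:29}
update A15 to priority 24 → {A15:24}
dispatch next → A15; now {}
add R9 (priority 2) → {R9:2}
dispatch next → R9; now {}
add B13 (priority 36) → {B13:36}
dispatch next → B13; now {}
add C4 (priority 5) → {C4:5}
dispatch next → C4; now {}
add B3 (priority 14) → {B3:14}
update B3 to priority 40 → {B3:40}
dispatch next → B3; now {}
add P22 (priority 10) → {P22:10}
update P22 to priority 30 → {P22:30}
dispatch next → P22; now {}
add T6 (priority 33) → {T6:33}
update T6 to priority 38 → {T6:38}
add P14 (priority 34) → {P14:34, T6:38}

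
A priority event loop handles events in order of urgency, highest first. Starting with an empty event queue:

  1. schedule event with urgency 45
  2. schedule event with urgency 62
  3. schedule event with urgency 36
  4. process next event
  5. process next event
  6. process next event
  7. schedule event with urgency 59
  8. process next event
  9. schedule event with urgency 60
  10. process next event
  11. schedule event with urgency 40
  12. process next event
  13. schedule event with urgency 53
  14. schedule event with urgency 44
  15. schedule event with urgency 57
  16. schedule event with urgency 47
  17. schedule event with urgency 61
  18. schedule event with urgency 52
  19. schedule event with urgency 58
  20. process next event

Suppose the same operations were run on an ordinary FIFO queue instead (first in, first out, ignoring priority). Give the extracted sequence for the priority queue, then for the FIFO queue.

priority queue: [62, 45, 36, 59, 60, 40, 61]; FIFO queue: 45 → 62 → 36 → 59 → 60 → 40 → 53

insert 45 → {45}
insert 62 → {62, 45}
insert 36 → {62, 45, 36}
process next event → 62; now {45, 36}
process next event → 45; now {36}
process next event → 36; now {}
insert 59 → {59}
process next event → 59; now {}
insert 60 → {60}
process next event → 60; now {}
insert 40 → {40}
process next event → 40; now {}
insert 53 → {53}
insert 44 → {53, 44}
insert 57 → {57, 53, 44}
insert 47 → {57, 53, 47, 44}
insert 61 → {61, 57, 53, 47, 44}
insert 52 → {61, 57, 53, 52, 47, 44}
insert 58 → {61, 58, 57, 53, 52, 47, 44}
process next event → 61; now {58, 57, 53, 52, 47, 44}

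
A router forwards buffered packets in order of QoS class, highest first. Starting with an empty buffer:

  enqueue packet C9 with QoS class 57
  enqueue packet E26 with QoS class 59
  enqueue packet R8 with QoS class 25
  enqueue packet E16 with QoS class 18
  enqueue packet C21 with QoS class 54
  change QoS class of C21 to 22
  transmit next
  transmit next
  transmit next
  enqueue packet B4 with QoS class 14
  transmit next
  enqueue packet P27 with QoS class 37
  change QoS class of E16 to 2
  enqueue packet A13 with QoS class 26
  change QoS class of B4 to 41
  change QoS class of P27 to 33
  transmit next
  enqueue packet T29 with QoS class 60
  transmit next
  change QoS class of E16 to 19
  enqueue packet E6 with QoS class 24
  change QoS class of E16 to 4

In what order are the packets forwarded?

[E26, C9, R8, C21, B4, T29]

add C9 (QoS class 57) → {C9:57}
add E26 (QoS class 59) → {E26:59, C9:57}
add R8 (QoS class 25) → {E26:59, C9:57, R8:25}
add E16 (QoS class 18) → {E26:59, C9:57, R8:25, E16:18}
add C21 (QoS class 54) → {E26:59, C9:57, C21:54, R8:25, E16:18}
update C21 to QoS class 22 → {E26:59, C9:57, R8:25, C21:22, E16:18}
transmit next → E26; now {C9:57, R8:25, C21:22, E16:18}
transmit next → C9; now {R8:25, C21:22, E16:18}
transmit next → R8; now {C21:22, E16:18}
add B4 (QoS class 14) → {C21:22, E16:18, B4:14}
transmit next → C21; now {E16:18, B4:14}
add P27 (QoS class 37) → {P27:37, E16:18, B4:14}
update E16 to QoS class 2 → {P27:37, B4:14, E16:2}
add A13 (QoS class 26) → {P27:37, A13:26, B4:14, E16:2}
update B4 to QoS class 41 → {B4:41, P27:37, A13:26, E16:2}
update P27 to QoS class 33 → {B4:41, P27:33, A13:26, E16:2}
transmit next → B4; now {P27:33, A13:26, E16:2}
add T29 (QoS class 60) → {T29:60, P27:33, A13:26, E16:2}
transmit next → T29; now {P27:33, A13:26, E16:2}
update E16 to QoS class 19 → {P27:33, A13:26, E16:19}
add E6 (QoS class 24) → {P27:33, A13:26, E6:24, E16:19}
update E16 to QoS class 4 → {P27:33, A13:26, E6:24, E16:4}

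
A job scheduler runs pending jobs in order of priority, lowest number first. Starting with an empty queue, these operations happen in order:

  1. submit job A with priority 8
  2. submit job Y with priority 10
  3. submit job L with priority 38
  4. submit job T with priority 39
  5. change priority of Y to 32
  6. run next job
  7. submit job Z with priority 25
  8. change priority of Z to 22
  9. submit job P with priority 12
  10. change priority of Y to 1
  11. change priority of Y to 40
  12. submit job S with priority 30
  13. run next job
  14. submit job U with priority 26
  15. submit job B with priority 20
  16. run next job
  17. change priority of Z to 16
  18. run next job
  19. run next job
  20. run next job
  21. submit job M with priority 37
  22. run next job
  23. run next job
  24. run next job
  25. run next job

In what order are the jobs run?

A → P → B → Z → U → S → M → L → T → Y

add A (priority 8) → {A:8}
add Y (priority 10) → {A:8, Y:10}
add L (priority 38) → {A:8, Y:10, L:38}
add T (priority 39) → {A:8, Y:10, L:38, T:39}
update Y to priority 32 → {A:8, Y:32, L:38, T:39}
run next job → A; now {Y:32, L:38, T:39}
add Z (priority 25) → {Z:25, Y:32, L:38, T:39}
update Z to priority 22 → {Z:22, Y:32, L:38, T:39}
add P (priority 12) → {P:12, Z:22, Y:32, L:38, T:39}
update Y to priority 1 → {Y:1, P:12, Z:22, L:38, T:39}
update Y to priority 40 → {P:12, Z:22, L:38, T:39, Y:40}
add S (priority 30) → {P:12, Z:22, S:30, L:38, T:39, Y:40}
run next job → P; now {Z:22, S:30, L:38, T:39, Y:40}
add U (priority 26) → {Z:22, U:26, S:30, L:38, T:39, Y:40}
add B (priority 20) → {B:20, Z:22, U:26, S:30, L:38, T:39, Y:40}
run next job → B; now {Z:22, U:26, S:30, L:38, T:39, Y:40}
update Z to priority 16 → {Z:16, U:26, S:30, L:38, T:39, Y:40}
run next job → Z; now {U:26, S:30, L:38, T:39, Y:40}
run next job → U; now {S:30, L:38, T:39, Y:40}
run next job → S; now {L:38, T:39, Y:40}
add M (priority 37) → {M:37, L:38, T:39, Y:40}
run next job → M; now {L:38, T:39, Y:40}
run next job → L; now {T:39, Y:40}
run next job → T; now {Y:40}
run next job → Y; now {}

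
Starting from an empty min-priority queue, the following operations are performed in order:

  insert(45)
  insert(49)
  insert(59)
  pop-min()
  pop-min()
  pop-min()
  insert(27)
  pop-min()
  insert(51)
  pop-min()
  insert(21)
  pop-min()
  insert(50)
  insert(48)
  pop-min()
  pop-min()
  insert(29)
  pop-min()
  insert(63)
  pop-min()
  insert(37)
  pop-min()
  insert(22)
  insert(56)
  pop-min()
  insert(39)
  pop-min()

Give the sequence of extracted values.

insert 45 → {45}
insert 49 → {45, 49}
insert 59 → {45, 49, 59}
pop-min → 45; now {49, 59}
pop-min → 49; now {59}
pop-min → 59; now {}
insert 27 → {27}
pop-min → 27; now {}
insert 51 → {51}
pop-min → 51; now {}
insert 21 → {21}
pop-min → 21; now {}
insert 50 → {50}
insert 48 → {48, 50}
pop-min → 48; now {50}
pop-min → 50; now {}
insert 29 → {29}
pop-min → 29; now {}
insert 63 → {63}
pop-min → 63; now {}
insert 37 → {37}
pop-min → 37; now {}
insert 22 → {22}
insert 56 → {22, 56}
pop-min → 22; now {56}
insert 39 → {39, 56}
pop-min → 39; now {56}

45, 49, 59, 27, 51, 21, 48, 50, 29, 63, 37, 22, 39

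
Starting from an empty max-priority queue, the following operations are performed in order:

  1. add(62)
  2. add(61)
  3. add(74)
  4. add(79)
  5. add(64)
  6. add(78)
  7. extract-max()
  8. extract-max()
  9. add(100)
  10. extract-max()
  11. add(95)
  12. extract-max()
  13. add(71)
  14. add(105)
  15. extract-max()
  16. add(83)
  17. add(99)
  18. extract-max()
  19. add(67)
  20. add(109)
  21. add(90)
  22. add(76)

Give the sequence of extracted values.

79 → 78 → 100 → 95 → 105 → 99

insert 62 → {62}
insert 61 → {62, 61}
insert 74 → {74, 62, 61}
insert 79 → {79, 74, 62, 61}
insert 64 → {79, 74, 64, 62, 61}
insert 78 → {79, 78, 74, 64, 62, 61}
extract-max → 79; now {78, 74, 64, 62, 61}
extract-max → 78; now {74, 64, 62, 61}
insert 100 → {100, 74, 64, 62, 61}
extract-max → 100; now {74, 64, 62, 61}
insert 95 → {95, 74, 64, 62, 61}
extract-max → 95; now {74, 64, 62, 61}
insert 71 → {74, 71, 64, 62, 61}
insert 105 → {105, 74, 71, 64, 62, 61}
extract-max → 105; now {74, 71, 64, 62, 61}
insert 83 → {83, 74, 71, 64, 62, 61}
insert 99 → {99, 83, 74, 71, 64, 62, 61}
extract-max → 99; now {83, 74, 71, 64, 62, 61}
insert 67 → {83, 74, 71, 67, 64, 62, 61}
insert 109 → {109, 83, 74, 71, 67, 64, 62, 61}
insert 90 → {109, 90, 83, 74, 71, 67, 64, 62, 61}
insert 76 → {109, 90, 83, 76, 74, 71, 67, 64, 62, 61}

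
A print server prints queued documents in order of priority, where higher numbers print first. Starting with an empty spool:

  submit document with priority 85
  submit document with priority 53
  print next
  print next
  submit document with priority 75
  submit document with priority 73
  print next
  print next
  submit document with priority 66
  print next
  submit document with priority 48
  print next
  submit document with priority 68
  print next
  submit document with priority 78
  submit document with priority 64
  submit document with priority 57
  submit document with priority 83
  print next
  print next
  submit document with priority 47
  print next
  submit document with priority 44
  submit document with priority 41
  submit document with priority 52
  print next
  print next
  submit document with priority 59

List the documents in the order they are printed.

insert 85 → {85}
insert 53 → {85, 53}
print next → 85; now {53}
print next → 53; now {}
insert 75 → {75}
insert 73 → {75, 73}
print next → 75; now {73}
print next → 73; now {}
insert 66 → {66}
print next → 66; now {}
insert 48 → {48}
print next → 48; now {}
insert 68 → {68}
print next → 68; now {}
insert 78 → {78}
insert 64 → {78, 64}
insert 57 → {78, 64, 57}
insert 83 → {83, 78, 64, 57}
print next → 83; now {78, 64, 57}
print next → 78; now {64, 57}
insert 47 → {64, 57, 47}
print next → 64; now {57, 47}
insert 44 → {57, 47, 44}
insert 41 → {57, 47, 44, 41}
insert 52 → {57, 52, 47, 44, 41}
print next → 57; now {52, 47, 44, 41}
print next → 52; now {47, 44, 41}
insert 59 → {59, 47, 44, 41}

85, 53, 75, 73, 66, 48, 68, 83, 78, 64, 57, 52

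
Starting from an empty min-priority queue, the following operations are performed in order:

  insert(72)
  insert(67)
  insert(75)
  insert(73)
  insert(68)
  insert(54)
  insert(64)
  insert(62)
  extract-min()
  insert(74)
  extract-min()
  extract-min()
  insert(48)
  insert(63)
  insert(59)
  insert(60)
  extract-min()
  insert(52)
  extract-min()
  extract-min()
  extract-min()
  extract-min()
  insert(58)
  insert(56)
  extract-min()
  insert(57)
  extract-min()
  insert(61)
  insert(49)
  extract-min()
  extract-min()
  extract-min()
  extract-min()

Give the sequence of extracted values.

insert 72 → {72}
insert 67 → {67, 72}
insert 75 → {67, 72, 75}
insert 73 → {67, 72, 73, 75}
insert 68 → {67, 68, 72, 73, 75}
insert 54 → {54, 67, 68, 72, 73, 75}
insert 64 → {54, 64, 67, 68, 72, 73, 75}
insert 62 → {54, 62, 64, 67, 68, 72, 73, 75}
extract-min → 54; now {62, 64, 67, 68, 72, 73, 75}
insert 74 → {62, 64, 67, 68, 72, 73, 74, 75}
extract-min → 62; now {64, 67, 68, 72, 73, 74, 75}
extract-min → 64; now {67, 68, 72, 73, 74, 75}
insert 48 → {48, 67, 68, 72, 73, 74, 75}
insert 63 → {48, 63, 67, 68, 72, 73, 74, 75}
insert 59 → {48, 59, 63, 67, 68, 72, 73, 74, 75}
insert 60 → {48, 59, 60, 63, 67, 68, 72, 73, 74, 75}
extract-min → 48; now {59, 60, 63, 67, 68, 72, 73, 74, 75}
insert 52 → {52, 59, 60, 63, 67, 68, 72, 73, 74, 75}
extract-min → 52; now {59, 60, 63, 67, 68, 72, 73, 74, 75}
extract-min → 59; now {60, 63, 67, 68, 72, 73, 74, 75}
extract-min → 60; now {63, 67, 68, 72, 73, 74, 75}
extract-min → 63; now {67, 68, 72, 73, 74, 75}
insert 58 → {58, 67, 68, 72, 73, 74, 75}
insert 56 → {56, 58, 67, 68, 72, 73, 74, 75}
extract-min → 56; now {58, 67, 68, 72, 73, 74, 75}
insert 57 → {57, 58, 67, 68, 72, 73, 74, 75}
extract-min → 57; now {58, 67, 68, 72, 73, 74, 75}
insert 61 → {58, 61, 67, 68, 72, 73, 74, 75}
insert 49 → {49, 58, 61, 67, 68, 72, 73, 74, 75}
extract-min → 49; now {58, 61, 67, 68, 72, 73, 74, 75}
extract-min → 58; now {61, 67, 68, 72, 73, 74, 75}
extract-min → 61; now {67, 68, 72, 73, 74, 75}
extract-min → 67; now {68, 72, 73, 74, 75}

[54, 62, 64, 48, 52, 59, 60, 63, 56, 57, 49, 58, 61, 67]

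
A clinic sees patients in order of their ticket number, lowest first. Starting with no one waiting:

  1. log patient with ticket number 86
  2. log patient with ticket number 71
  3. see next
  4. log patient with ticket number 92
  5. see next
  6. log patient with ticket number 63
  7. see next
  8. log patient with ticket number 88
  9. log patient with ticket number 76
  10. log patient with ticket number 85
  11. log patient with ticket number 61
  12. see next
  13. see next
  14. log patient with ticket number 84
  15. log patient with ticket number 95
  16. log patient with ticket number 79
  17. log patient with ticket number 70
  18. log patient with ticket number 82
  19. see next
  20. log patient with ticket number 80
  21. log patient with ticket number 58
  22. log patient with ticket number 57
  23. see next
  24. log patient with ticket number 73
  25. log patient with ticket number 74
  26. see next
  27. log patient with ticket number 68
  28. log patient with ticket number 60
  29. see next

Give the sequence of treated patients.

71 → 86 → 63 → 61 → 76 → 70 → 57 → 58 → 60

insert 86 → {86}
insert 71 → {71, 86}
see next → 71; now {86}
insert 92 → {86, 92}
see next → 86; now {92}
insert 63 → {63, 92}
see next → 63; now {92}
insert 88 → {88, 92}
insert 76 → {76, 88, 92}
insert 85 → {76, 85, 88, 92}
insert 61 → {61, 76, 85, 88, 92}
see next → 61; now {76, 85, 88, 92}
see next → 76; now {85, 88, 92}
insert 84 → {84, 85, 88, 92}
insert 95 → {84, 85, 88, 92, 95}
insert 79 → {79, 84, 85, 88, 92, 95}
insert 70 → {70, 79, 84, 85, 88, 92, 95}
insert 82 → {70, 79, 82, 84, 85, 88, 92, 95}
see next → 70; now {79, 82, 84, 85, 88, 92, 95}
insert 80 → {79, 80, 82, 84, 85, 88, 92, 95}
insert 58 → {58, 79, 80, 82, 84, 85, 88, 92, 95}
insert 57 → {57, 58, 79, 80, 82, 84, 85, 88, 92, 95}
see next → 57; now {58, 79, 80, 82, 84, 85, 88, 92, 95}
insert 73 → {58, 73, 79, 80, 82, 84, 85, 88, 92, 95}
insert 74 → {58, 73, 74, 79, 80, 82, 84, 85, 88, 92, 95}
see next → 58; now {73, 74, 79, 80, 82, 84, 85, 88, 92, 95}
insert 68 → {68, 73, 74, 79, 80, 82, 84, 85, 88, 92, 95}
insert 60 → {60, 68, 73, 74, 79, 80, 82, 84, 85, 88, 92, 95}
see next → 60; now {68, 73, 74, 79, 80, 82, 84, 85, 88, 92, 95}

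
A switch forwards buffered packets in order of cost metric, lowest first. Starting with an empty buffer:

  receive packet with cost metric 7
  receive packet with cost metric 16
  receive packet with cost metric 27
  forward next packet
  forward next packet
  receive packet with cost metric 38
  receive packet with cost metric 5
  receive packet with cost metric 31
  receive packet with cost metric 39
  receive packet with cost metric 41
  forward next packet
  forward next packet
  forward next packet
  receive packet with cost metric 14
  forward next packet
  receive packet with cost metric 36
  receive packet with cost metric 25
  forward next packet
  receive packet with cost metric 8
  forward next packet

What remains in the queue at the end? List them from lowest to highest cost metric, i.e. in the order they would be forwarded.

36, 38, 39, 41

insert 7 → {7}
insert 16 → {7, 16}
insert 27 → {7, 16, 27}
forward next packet → 7; now {16, 27}
forward next packet → 16; now {27}
insert 38 → {27, 38}
insert 5 → {5, 27, 38}
insert 31 → {5, 27, 31, 38}
insert 39 → {5, 27, 31, 38, 39}
insert 41 → {5, 27, 31, 38, 39, 41}
forward next packet → 5; now {27, 31, 38, 39, 41}
forward next packet → 27; now {31, 38, 39, 41}
forward next packet → 31; now {38, 39, 41}
insert 14 → {14, 38, 39, 41}
forward next packet → 14; now {38, 39, 41}
insert 36 → {36, 38, 39, 41}
insert 25 → {25, 36, 38, 39, 41}
forward next packet → 25; now {36, 38, 39, 41}
insert 8 → {8, 36, 38, 39, 41}
forward next packet → 8; now {36, 38, 39, 41}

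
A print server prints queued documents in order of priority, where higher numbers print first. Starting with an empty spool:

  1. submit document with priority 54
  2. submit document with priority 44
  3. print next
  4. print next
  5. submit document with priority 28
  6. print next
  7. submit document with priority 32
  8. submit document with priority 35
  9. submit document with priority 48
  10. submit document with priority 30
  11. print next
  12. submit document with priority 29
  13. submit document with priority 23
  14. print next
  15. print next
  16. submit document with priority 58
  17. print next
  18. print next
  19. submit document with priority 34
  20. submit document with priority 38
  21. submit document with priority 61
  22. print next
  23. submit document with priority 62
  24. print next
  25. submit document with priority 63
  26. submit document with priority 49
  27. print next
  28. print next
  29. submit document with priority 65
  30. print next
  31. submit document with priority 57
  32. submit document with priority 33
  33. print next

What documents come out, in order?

insert 54 → {54}
insert 44 → {54, 44}
print next → 54; now {44}
print next → 44; now {}
insert 28 → {28}
print next → 28; now {}
insert 32 → {32}
insert 35 → {35, 32}
insert 48 → {48, 35, 32}
insert 30 → {48, 35, 32, 30}
print next → 48; now {35, 32, 30}
insert 29 → {35, 32, 30, 29}
insert 23 → {35, 32, 30, 29, 23}
print next → 35; now {32, 30, 29, 23}
print next → 32; now {30, 29, 23}
insert 58 → {58, 30, 29, 23}
print next → 58; now {30, 29, 23}
print next → 30; now {29, 23}
insert 34 → {34, 29, 23}
insert 38 → {38, 34, 29, 23}
insert 61 → {61, 38, 34, 29, 23}
print next → 61; now {38, 34, 29, 23}
insert 62 → {62, 38, 34, 29, 23}
print next → 62; now {38, 34, 29, 23}
insert 63 → {63, 38, 34, 29, 23}
insert 49 → {63, 49, 38, 34, 29, 23}
print next → 63; now {49, 38, 34, 29, 23}
print next → 49; now {38, 34, 29, 23}
insert 65 → {65, 38, 34, 29, 23}
print next → 65; now {38, 34, 29, 23}
insert 57 → {57, 38, 34, 29, 23}
insert 33 → {57, 38, 34, 33, 29, 23}
print next → 57; now {38, 34, 33, 29, 23}

54 → 44 → 28 → 48 → 35 → 32 → 58 → 30 → 61 → 62 → 63 → 49 → 65 → 57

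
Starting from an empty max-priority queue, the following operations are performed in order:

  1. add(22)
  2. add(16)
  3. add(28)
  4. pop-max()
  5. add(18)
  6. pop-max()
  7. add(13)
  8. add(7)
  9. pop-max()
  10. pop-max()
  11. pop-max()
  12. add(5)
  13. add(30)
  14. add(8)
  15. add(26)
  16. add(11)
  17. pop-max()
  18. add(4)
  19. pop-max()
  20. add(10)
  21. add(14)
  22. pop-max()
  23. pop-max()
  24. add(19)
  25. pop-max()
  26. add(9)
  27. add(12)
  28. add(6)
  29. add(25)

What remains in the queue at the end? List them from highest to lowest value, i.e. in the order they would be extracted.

25 → 12 → 10 → 9 → 8 → 7 → 6 → 5 → 4

insert 22 → {22}
insert 16 → {22, 16}
insert 28 → {28, 22, 16}
pop-max → 28; now {22, 16}
insert 18 → {22, 18, 16}
pop-max → 22; now {18, 16}
insert 13 → {18, 16, 13}
insert 7 → {18, 16, 13, 7}
pop-max → 18; now {16, 13, 7}
pop-max → 16; now {13, 7}
pop-max → 13; now {7}
insert 5 → {7, 5}
insert 30 → {30, 7, 5}
insert 8 → {30, 8, 7, 5}
insert 26 → {30, 26, 8, 7, 5}
insert 11 → {30, 26, 11, 8, 7, 5}
pop-max → 30; now {26, 11, 8, 7, 5}
insert 4 → {26, 11, 8, 7, 5, 4}
pop-max → 26; now {11, 8, 7, 5, 4}
insert 10 → {11, 10, 8, 7, 5, 4}
insert 14 → {14, 11, 10, 8, 7, 5, 4}
pop-max → 14; now {11, 10, 8, 7, 5, 4}
pop-max → 11; now {10, 8, 7, 5, 4}
insert 19 → {19, 10, 8, 7, 5, 4}
pop-max → 19; now {10, 8, 7, 5, 4}
insert 9 → {10, 9, 8, 7, 5, 4}
insert 12 → {12, 10, 9, 8, 7, 5, 4}
insert 6 → {12, 10, 9, 8, 7, 6, 5, 4}
insert 25 → {25, 12, 10, 9, 8, 7, 6, 5, 4}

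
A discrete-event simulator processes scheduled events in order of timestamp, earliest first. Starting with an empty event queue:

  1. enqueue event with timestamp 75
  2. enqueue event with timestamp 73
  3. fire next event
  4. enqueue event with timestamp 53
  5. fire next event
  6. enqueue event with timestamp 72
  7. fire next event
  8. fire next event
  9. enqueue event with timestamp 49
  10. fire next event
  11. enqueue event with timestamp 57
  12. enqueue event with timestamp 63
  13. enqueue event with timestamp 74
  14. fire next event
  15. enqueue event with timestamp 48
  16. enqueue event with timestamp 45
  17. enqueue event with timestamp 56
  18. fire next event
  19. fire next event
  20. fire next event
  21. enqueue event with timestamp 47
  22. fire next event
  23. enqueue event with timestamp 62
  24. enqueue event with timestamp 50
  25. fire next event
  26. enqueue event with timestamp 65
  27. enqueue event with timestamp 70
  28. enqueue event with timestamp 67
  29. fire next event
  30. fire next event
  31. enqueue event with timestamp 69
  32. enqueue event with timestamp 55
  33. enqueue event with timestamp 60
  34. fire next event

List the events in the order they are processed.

insert 75 → {75}
insert 73 → {73, 75}
fire next event → 73; now {75}
insert 53 → {53, 75}
fire next event → 53; now {75}
insert 72 → {72, 75}
fire next event → 72; now {75}
fire next event → 75; now {}
insert 49 → {49}
fire next event → 49; now {}
insert 57 → {57}
insert 63 → {57, 63}
insert 74 → {57, 63, 74}
fire next event → 57; now {63, 74}
insert 48 → {48, 63, 74}
insert 45 → {45, 48, 63, 74}
insert 56 → {45, 48, 56, 63, 74}
fire next event → 45; now {48, 56, 63, 74}
fire next event → 48; now {56, 63, 74}
fire next event → 56; now {63, 74}
insert 47 → {47, 63, 74}
fire next event → 47; now {63, 74}
insert 62 → {62, 63, 74}
insert 50 → {50, 62, 63, 74}
fire next event → 50; now {62, 63, 74}
insert 65 → {62, 63, 65, 74}
insert 70 → {62, 63, 65, 70, 74}
insert 67 → {62, 63, 65, 67, 70, 74}
fire next event → 62; now {63, 65, 67, 70, 74}
fire next event → 63; now {65, 67, 70, 74}
insert 69 → {65, 67, 69, 70, 74}
insert 55 → {55, 65, 67, 69, 70, 74}
insert 60 → {55, 60, 65, 67, 69, 70, 74}
fire next event → 55; now {60, 65, 67, 69, 70, 74}

[73, 53, 72, 75, 49, 57, 45, 48, 56, 47, 50, 62, 63, 55]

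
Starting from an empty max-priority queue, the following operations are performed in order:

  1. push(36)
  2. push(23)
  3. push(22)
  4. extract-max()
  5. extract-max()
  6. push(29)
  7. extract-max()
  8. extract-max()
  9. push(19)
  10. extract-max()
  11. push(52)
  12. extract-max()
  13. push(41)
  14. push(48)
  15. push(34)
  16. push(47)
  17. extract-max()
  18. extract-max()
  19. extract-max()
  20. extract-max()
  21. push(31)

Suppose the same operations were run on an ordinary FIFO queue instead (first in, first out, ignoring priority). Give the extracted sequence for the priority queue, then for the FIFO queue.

insert 36 → {36}
insert 23 → {36, 23}
insert 22 → {36, 23, 22}
extract-max → 36; now {23, 22}
extract-max → 23; now {22}
insert 29 → {29, 22}
extract-max → 29; now {22}
extract-max → 22; now {}
insert 19 → {19}
extract-max → 19; now {}
insert 52 → {52}
extract-max → 52; now {}
insert 41 → {41}
insert 48 → {48, 41}
insert 34 → {48, 41, 34}
insert 47 → {48, 47, 41, 34}
extract-max → 48; now {47, 41, 34}
extract-max → 47; now {41, 34}
extract-max → 41; now {34}
extract-max → 34; now {}
insert 31 → {31}

priority queue: 36 → 23 → 29 → 22 → 19 → 52 → 48 → 47 → 41 → 34; FIFO queue: [36, 23, 22, 29, 19, 52, 41, 48, 34, 47]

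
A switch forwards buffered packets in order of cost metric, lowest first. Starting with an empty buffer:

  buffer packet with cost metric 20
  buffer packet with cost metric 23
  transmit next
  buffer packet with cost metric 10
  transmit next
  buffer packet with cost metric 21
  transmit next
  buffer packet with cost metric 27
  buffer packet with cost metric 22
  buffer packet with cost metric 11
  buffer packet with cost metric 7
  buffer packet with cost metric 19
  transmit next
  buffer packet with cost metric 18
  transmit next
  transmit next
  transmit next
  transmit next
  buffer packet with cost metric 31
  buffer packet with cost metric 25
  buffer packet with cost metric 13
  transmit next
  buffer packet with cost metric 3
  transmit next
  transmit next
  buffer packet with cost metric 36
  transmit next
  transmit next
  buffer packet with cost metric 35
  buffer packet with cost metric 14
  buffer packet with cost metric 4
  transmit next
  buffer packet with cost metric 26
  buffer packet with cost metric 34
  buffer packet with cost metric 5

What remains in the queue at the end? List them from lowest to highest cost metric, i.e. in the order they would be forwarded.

5, 14, 26, 31, 34, 35, 36

insert 20 → {20}
insert 23 → {20, 23}
transmit next → 20; now {23}
insert 10 → {10, 23}
transmit next → 10; now {23}
insert 21 → {21, 23}
transmit next → 21; now {23}
insert 27 → {23, 27}
insert 22 → {22, 23, 27}
insert 11 → {11, 22, 23, 27}
insert 7 → {7, 11, 22, 23, 27}
insert 19 → {7, 11, 19, 22, 23, 27}
transmit next → 7; now {11, 19, 22, 23, 27}
insert 18 → {11, 18, 19, 22, 23, 27}
transmit next → 11; now {18, 19, 22, 23, 27}
transmit next → 18; now {19, 22, 23, 27}
transmit next → 19; now {22, 23, 27}
transmit next → 22; now {23, 27}
insert 31 → {23, 27, 31}
insert 25 → {23, 25, 27, 31}
insert 13 → {13, 23, 25, 27, 31}
transmit next → 13; now {23, 25, 27, 31}
insert 3 → {3, 23, 25, 27, 31}
transmit next → 3; now {23, 25, 27, 31}
transmit next → 23; now {25, 27, 31}
insert 36 → {25, 27, 31, 36}
transmit next → 25; now {27, 31, 36}
transmit next → 27; now {31, 36}
insert 35 → {31, 35, 36}
insert 14 → {14, 31, 35, 36}
insert 4 → {4, 14, 31, 35, 36}
transmit next → 4; now {14, 31, 35, 36}
insert 26 → {14, 26, 31, 35, 36}
insert 34 → {14, 26, 31, 34, 35, 36}
insert 5 → {5, 14, 26, 31, 34, 35, 36}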